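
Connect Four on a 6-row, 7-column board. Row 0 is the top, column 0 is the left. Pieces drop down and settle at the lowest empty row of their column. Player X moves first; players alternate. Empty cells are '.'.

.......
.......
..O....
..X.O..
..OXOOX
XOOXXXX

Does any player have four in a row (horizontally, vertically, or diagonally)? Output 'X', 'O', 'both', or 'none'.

X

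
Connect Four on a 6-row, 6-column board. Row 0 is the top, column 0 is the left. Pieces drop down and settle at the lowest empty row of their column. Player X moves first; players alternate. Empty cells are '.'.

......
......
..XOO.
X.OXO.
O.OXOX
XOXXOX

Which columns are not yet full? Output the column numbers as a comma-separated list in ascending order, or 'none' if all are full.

col 0: top cell = '.' → open
col 1: top cell = '.' → open
col 2: top cell = '.' → open
col 3: top cell = '.' → open
col 4: top cell = '.' → open
col 5: top cell = '.' → open

Answer: 0,1,2,3,4,5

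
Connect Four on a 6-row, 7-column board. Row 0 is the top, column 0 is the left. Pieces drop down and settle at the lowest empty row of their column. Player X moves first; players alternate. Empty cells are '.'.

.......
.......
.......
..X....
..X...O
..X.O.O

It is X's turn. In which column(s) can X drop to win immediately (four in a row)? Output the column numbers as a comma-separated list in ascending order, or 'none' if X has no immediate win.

col 0: drop X → no win
col 1: drop X → no win
col 2: drop X → WIN!
col 3: drop X → no win
col 4: drop X → no win
col 5: drop X → no win
col 6: drop X → no win

Answer: 2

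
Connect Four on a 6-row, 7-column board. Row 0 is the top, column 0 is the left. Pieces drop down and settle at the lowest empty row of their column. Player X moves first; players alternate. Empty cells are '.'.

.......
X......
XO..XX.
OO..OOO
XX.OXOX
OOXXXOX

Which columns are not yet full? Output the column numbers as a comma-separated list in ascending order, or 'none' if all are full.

Answer: 0,1,2,3,4,5,6

Derivation:
col 0: top cell = '.' → open
col 1: top cell = '.' → open
col 2: top cell = '.' → open
col 3: top cell = '.' → open
col 4: top cell = '.' → open
col 5: top cell = '.' → open
col 6: top cell = '.' → open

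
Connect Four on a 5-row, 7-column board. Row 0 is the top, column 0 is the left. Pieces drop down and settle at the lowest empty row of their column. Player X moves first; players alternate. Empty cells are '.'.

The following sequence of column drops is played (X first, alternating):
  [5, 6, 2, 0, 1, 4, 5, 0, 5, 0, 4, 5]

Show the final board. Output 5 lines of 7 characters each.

Move 1: X drops in col 5, lands at row 4
Move 2: O drops in col 6, lands at row 4
Move 3: X drops in col 2, lands at row 4
Move 4: O drops in col 0, lands at row 4
Move 5: X drops in col 1, lands at row 4
Move 6: O drops in col 4, lands at row 4
Move 7: X drops in col 5, lands at row 3
Move 8: O drops in col 0, lands at row 3
Move 9: X drops in col 5, lands at row 2
Move 10: O drops in col 0, lands at row 2
Move 11: X drops in col 4, lands at row 3
Move 12: O drops in col 5, lands at row 1

Answer: .......
.....O.
O....X.
O...XX.
OXX.OXO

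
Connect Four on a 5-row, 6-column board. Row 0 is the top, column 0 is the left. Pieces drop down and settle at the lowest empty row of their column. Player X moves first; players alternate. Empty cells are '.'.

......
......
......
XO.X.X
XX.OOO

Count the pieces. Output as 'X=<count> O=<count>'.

X=5 O=4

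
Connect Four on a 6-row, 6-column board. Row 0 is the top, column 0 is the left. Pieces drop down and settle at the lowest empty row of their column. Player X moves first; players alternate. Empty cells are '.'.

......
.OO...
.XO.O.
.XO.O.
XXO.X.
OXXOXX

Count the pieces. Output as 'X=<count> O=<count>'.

X=9 O=9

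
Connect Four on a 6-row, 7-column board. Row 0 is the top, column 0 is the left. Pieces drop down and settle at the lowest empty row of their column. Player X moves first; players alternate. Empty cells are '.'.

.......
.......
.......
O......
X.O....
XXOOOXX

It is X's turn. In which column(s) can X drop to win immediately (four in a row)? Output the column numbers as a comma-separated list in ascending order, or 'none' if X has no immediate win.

Answer: none

Derivation:
col 0: drop X → no win
col 1: drop X → no win
col 2: drop X → no win
col 3: drop X → no win
col 4: drop X → no win
col 5: drop X → no win
col 6: drop X → no win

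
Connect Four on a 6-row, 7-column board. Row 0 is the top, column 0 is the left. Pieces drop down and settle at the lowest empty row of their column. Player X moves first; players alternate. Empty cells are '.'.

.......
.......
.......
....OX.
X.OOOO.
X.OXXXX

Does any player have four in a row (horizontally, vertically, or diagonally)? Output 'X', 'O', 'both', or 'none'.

both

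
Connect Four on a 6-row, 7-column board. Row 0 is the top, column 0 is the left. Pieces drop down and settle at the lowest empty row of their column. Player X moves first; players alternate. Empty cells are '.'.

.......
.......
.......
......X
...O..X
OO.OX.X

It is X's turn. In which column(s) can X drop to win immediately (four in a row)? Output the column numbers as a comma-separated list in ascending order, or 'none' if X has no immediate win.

col 0: drop X → no win
col 1: drop X → no win
col 2: drop X → no win
col 3: drop X → no win
col 4: drop X → no win
col 5: drop X → no win
col 6: drop X → WIN!

Answer: 6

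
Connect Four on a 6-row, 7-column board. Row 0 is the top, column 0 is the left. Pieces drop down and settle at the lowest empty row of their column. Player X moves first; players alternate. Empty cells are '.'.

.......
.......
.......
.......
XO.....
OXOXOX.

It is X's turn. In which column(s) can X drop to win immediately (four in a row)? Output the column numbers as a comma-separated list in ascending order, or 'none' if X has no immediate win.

Answer: none

Derivation:
col 0: drop X → no win
col 1: drop X → no win
col 2: drop X → no win
col 3: drop X → no win
col 4: drop X → no win
col 5: drop X → no win
col 6: drop X → no win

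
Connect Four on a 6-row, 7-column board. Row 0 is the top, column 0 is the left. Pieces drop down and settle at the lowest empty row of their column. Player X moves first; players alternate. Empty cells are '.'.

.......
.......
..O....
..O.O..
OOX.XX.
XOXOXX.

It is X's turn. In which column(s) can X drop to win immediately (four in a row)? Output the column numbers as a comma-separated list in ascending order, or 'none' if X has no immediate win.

Answer: 3

Derivation:
col 0: drop X → no win
col 1: drop X → no win
col 2: drop X → no win
col 3: drop X → WIN!
col 4: drop X → no win
col 5: drop X → no win
col 6: drop X → no win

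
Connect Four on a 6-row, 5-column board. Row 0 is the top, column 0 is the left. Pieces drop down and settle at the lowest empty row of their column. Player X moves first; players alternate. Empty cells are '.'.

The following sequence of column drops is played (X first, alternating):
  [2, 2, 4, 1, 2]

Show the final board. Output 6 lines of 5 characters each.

Answer: .....
.....
.....
..X..
..O..
.OX.X

Derivation:
Move 1: X drops in col 2, lands at row 5
Move 2: O drops in col 2, lands at row 4
Move 3: X drops in col 4, lands at row 5
Move 4: O drops in col 1, lands at row 5
Move 5: X drops in col 2, lands at row 3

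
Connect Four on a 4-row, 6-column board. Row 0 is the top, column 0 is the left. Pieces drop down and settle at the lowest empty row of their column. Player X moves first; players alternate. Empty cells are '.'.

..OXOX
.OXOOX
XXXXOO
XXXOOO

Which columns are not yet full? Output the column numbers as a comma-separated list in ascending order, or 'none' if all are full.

col 0: top cell = '.' → open
col 1: top cell = '.' → open
col 2: top cell = 'O' → FULL
col 3: top cell = 'X' → FULL
col 4: top cell = 'O' → FULL
col 5: top cell = 'X' → FULL

Answer: 0,1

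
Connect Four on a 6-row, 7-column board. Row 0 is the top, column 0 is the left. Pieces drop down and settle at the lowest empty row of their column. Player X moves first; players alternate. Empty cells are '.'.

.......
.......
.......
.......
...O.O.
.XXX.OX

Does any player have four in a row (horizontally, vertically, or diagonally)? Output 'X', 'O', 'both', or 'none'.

none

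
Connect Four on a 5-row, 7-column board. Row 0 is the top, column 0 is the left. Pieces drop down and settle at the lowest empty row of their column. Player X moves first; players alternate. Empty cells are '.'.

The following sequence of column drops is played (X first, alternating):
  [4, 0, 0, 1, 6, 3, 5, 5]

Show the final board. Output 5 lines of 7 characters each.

Answer: .......
.......
.......
X....O.
OO.OXXX

Derivation:
Move 1: X drops in col 4, lands at row 4
Move 2: O drops in col 0, lands at row 4
Move 3: X drops in col 0, lands at row 3
Move 4: O drops in col 1, lands at row 4
Move 5: X drops in col 6, lands at row 4
Move 6: O drops in col 3, lands at row 4
Move 7: X drops in col 5, lands at row 4
Move 8: O drops in col 5, lands at row 3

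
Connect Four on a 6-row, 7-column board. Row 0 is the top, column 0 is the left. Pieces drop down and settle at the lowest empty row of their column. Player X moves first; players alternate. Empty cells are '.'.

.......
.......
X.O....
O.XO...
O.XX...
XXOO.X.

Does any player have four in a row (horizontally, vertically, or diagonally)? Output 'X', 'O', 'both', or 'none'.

none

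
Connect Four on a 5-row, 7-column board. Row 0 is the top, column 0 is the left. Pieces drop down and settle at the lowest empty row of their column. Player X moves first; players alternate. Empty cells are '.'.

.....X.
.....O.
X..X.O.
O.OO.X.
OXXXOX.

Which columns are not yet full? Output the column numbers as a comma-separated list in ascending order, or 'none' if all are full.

Answer: 0,1,2,3,4,6

Derivation:
col 0: top cell = '.' → open
col 1: top cell = '.' → open
col 2: top cell = '.' → open
col 3: top cell = '.' → open
col 4: top cell = '.' → open
col 5: top cell = 'X' → FULL
col 6: top cell = '.' → open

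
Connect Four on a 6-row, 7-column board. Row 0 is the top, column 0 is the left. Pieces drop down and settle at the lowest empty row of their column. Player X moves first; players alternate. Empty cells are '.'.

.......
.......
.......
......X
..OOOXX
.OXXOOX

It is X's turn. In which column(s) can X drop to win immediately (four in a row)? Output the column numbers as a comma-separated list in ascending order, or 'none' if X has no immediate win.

col 0: drop X → no win
col 1: drop X → no win
col 2: drop X → no win
col 3: drop X → no win
col 4: drop X → no win
col 5: drop X → no win
col 6: drop X → WIN!

Answer: 6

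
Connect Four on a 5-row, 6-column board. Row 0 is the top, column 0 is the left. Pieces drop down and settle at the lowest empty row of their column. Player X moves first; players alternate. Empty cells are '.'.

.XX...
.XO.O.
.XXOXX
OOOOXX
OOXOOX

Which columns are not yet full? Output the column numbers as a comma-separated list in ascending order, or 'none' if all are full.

col 0: top cell = '.' → open
col 1: top cell = 'X' → FULL
col 2: top cell = 'X' → FULL
col 3: top cell = '.' → open
col 4: top cell = '.' → open
col 5: top cell = '.' → open

Answer: 0,3,4,5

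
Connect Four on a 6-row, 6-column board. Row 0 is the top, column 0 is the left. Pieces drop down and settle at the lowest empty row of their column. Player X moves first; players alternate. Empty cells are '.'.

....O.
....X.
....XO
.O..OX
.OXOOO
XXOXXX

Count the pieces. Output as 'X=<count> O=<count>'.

X=9 O=9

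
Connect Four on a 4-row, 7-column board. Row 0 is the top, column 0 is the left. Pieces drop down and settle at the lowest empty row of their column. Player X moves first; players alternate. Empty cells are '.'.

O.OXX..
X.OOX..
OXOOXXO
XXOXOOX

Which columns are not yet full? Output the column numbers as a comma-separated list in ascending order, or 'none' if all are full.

Answer: 1,5,6

Derivation:
col 0: top cell = 'O' → FULL
col 1: top cell = '.' → open
col 2: top cell = 'O' → FULL
col 3: top cell = 'X' → FULL
col 4: top cell = 'X' → FULL
col 5: top cell = '.' → open
col 6: top cell = '.' → open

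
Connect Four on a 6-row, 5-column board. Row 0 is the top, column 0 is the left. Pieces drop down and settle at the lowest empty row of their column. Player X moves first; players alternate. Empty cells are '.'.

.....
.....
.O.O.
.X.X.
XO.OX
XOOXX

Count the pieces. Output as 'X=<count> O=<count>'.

X=7 O=6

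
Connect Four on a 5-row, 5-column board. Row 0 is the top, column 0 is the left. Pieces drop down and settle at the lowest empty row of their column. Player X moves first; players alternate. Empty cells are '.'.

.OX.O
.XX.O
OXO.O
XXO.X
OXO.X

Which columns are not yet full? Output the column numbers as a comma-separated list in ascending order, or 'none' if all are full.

Answer: 0,3

Derivation:
col 0: top cell = '.' → open
col 1: top cell = 'O' → FULL
col 2: top cell = 'X' → FULL
col 3: top cell = '.' → open
col 4: top cell = 'O' → FULL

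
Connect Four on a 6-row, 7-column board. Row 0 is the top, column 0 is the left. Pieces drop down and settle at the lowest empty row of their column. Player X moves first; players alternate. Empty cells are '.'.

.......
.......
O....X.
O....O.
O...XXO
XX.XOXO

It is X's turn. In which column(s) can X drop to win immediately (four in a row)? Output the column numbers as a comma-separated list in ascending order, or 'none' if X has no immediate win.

Answer: 2

Derivation:
col 0: drop X → no win
col 1: drop X → no win
col 2: drop X → WIN!
col 3: drop X → no win
col 4: drop X → no win
col 5: drop X → no win
col 6: drop X → no win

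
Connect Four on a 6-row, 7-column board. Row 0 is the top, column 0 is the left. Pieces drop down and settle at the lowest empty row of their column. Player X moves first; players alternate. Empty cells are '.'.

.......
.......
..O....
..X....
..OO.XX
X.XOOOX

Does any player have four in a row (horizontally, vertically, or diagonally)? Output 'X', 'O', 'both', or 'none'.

none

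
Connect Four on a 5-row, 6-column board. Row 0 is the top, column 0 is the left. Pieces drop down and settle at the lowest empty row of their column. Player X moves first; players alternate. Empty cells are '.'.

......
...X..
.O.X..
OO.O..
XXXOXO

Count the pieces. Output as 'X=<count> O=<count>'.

X=6 O=6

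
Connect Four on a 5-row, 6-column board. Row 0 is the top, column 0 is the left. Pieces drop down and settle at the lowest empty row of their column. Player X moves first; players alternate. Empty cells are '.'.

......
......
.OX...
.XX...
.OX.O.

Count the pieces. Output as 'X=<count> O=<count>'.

X=4 O=3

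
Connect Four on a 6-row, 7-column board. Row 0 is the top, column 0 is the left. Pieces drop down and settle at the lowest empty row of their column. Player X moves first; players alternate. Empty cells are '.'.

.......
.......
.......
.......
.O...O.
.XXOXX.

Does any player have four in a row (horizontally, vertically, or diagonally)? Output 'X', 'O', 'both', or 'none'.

none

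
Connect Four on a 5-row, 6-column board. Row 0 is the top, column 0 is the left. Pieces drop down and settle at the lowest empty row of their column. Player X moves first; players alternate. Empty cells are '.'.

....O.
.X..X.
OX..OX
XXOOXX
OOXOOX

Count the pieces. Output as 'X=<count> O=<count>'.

X=10 O=9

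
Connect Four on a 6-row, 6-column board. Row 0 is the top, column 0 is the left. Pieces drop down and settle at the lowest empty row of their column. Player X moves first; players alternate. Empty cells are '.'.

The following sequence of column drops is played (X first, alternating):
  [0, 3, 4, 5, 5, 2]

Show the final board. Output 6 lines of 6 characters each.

Answer: ......
......
......
......
.....X
X.OOXO

Derivation:
Move 1: X drops in col 0, lands at row 5
Move 2: O drops in col 3, lands at row 5
Move 3: X drops in col 4, lands at row 5
Move 4: O drops in col 5, lands at row 5
Move 5: X drops in col 5, lands at row 4
Move 6: O drops in col 2, lands at row 5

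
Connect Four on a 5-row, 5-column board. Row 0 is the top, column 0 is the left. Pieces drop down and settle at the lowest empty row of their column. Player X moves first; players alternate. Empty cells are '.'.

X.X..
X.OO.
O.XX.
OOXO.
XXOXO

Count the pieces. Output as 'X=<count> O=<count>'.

X=9 O=8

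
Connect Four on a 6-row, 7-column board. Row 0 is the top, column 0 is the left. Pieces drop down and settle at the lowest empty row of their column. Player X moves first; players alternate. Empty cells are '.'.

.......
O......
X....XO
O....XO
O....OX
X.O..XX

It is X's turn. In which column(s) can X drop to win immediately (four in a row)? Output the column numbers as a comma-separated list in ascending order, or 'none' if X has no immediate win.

col 0: drop X → no win
col 1: drop X → no win
col 2: drop X → no win
col 3: drop X → no win
col 4: drop X → no win
col 5: drop X → no win
col 6: drop X → no win

Answer: none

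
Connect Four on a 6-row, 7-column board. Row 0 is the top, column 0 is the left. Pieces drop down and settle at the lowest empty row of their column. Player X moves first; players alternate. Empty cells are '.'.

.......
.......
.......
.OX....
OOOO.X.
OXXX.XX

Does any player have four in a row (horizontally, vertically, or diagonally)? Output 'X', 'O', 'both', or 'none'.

O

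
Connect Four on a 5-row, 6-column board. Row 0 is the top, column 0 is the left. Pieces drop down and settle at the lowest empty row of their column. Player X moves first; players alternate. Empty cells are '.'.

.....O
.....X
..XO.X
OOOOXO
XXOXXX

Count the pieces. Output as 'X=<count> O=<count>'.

X=9 O=8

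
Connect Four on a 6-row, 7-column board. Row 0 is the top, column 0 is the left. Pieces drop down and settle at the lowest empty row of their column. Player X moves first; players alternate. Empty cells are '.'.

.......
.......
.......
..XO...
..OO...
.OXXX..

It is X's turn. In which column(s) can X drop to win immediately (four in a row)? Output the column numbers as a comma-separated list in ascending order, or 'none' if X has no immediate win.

col 0: drop X → no win
col 1: drop X → no win
col 2: drop X → no win
col 3: drop X → no win
col 4: drop X → no win
col 5: drop X → WIN!
col 6: drop X → no win

Answer: 5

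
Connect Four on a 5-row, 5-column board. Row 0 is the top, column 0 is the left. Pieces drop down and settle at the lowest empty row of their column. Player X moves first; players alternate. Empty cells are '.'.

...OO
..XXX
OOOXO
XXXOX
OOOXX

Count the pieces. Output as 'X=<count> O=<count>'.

X=10 O=10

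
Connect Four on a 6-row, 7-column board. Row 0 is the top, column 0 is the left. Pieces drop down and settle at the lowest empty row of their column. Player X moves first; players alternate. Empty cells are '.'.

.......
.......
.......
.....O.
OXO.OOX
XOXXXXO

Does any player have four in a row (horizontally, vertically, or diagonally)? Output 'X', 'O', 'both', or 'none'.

X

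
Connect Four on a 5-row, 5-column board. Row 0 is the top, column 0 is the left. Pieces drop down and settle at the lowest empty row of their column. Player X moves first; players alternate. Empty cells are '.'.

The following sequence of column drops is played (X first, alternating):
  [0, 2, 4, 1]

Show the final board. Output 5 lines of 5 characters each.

Move 1: X drops in col 0, lands at row 4
Move 2: O drops in col 2, lands at row 4
Move 3: X drops in col 4, lands at row 4
Move 4: O drops in col 1, lands at row 4

Answer: .....
.....
.....
.....
XOO.X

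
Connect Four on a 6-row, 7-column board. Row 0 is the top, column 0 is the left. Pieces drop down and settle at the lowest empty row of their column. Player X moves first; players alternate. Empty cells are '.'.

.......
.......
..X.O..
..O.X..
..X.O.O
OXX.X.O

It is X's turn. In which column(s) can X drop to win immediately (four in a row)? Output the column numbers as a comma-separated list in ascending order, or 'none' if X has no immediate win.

Answer: 3

Derivation:
col 0: drop X → no win
col 1: drop X → no win
col 2: drop X → no win
col 3: drop X → WIN!
col 4: drop X → no win
col 5: drop X → no win
col 6: drop X → no win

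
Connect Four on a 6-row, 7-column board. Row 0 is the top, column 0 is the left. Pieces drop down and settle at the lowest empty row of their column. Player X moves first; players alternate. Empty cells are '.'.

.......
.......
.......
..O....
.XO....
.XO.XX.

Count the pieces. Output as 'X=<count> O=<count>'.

X=4 O=3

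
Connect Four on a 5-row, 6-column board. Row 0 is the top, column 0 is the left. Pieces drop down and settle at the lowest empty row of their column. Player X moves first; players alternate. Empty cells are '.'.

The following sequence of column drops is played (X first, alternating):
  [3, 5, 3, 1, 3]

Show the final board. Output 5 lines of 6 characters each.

Move 1: X drops in col 3, lands at row 4
Move 2: O drops in col 5, lands at row 4
Move 3: X drops in col 3, lands at row 3
Move 4: O drops in col 1, lands at row 4
Move 5: X drops in col 3, lands at row 2

Answer: ......
......
...X..
...X..
.O.X.O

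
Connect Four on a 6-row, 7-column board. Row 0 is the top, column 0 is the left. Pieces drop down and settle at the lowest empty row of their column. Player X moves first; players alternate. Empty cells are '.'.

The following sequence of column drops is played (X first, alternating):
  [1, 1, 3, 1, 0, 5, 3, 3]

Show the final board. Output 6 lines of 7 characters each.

Answer: .......
.......
.......
.O.O...
.O.X...
XX.X.O.

Derivation:
Move 1: X drops in col 1, lands at row 5
Move 2: O drops in col 1, lands at row 4
Move 3: X drops in col 3, lands at row 5
Move 4: O drops in col 1, lands at row 3
Move 5: X drops in col 0, lands at row 5
Move 6: O drops in col 5, lands at row 5
Move 7: X drops in col 3, lands at row 4
Move 8: O drops in col 3, lands at row 3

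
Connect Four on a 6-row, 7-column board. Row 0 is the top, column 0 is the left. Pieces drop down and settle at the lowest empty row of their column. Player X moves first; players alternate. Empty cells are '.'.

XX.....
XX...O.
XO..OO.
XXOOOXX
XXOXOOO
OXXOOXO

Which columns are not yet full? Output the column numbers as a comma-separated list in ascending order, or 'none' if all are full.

Answer: 2,3,4,5,6

Derivation:
col 0: top cell = 'X' → FULL
col 1: top cell = 'X' → FULL
col 2: top cell = '.' → open
col 3: top cell = '.' → open
col 4: top cell = '.' → open
col 5: top cell = '.' → open
col 6: top cell = '.' → open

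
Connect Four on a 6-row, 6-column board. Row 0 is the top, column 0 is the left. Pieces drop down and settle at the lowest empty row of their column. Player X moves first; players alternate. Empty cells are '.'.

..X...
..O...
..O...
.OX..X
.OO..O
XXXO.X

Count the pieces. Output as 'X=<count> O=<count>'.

X=7 O=7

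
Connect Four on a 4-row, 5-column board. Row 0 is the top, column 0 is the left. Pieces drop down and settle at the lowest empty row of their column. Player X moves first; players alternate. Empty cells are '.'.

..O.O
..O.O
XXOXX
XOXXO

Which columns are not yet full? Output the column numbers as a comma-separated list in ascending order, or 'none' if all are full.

col 0: top cell = '.' → open
col 1: top cell = '.' → open
col 2: top cell = 'O' → FULL
col 3: top cell = '.' → open
col 4: top cell = 'O' → FULL

Answer: 0,1,3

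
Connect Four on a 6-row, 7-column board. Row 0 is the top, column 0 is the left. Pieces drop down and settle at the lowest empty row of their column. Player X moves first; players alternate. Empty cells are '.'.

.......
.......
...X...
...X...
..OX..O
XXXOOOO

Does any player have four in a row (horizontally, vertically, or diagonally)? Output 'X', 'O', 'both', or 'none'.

O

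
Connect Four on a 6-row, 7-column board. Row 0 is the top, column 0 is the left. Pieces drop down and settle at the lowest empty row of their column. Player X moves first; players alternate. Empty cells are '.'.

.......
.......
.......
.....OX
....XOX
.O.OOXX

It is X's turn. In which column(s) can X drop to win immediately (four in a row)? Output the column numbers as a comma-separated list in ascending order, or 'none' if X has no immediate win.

col 0: drop X → no win
col 1: drop X → no win
col 2: drop X → no win
col 3: drop X → no win
col 4: drop X → no win
col 5: drop X → no win
col 6: drop X → WIN!

Answer: 6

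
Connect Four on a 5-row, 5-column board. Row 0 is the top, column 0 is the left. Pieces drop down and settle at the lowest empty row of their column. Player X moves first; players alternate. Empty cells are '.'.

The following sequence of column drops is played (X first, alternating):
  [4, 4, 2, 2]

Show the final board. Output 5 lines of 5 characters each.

Move 1: X drops in col 4, lands at row 4
Move 2: O drops in col 4, lands at row 3
Move 3: X drops in col 2, lands at row 4
Move 4: O drops in col 2, lands at row 3

Answer: .....
.....
.....
..O.O
..X.X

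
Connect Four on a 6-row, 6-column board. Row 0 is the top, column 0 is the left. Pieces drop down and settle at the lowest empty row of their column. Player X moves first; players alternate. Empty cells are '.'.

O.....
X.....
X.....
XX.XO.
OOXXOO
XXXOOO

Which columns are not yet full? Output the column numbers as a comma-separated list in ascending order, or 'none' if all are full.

Answer: 1,2,3,4,5

Derivation:
col 0: top cell = 'O' → FULL
col 1: top cell = '.' → open
col 2: top cell = '.' → open
col 3: top cell = '.' → open
col 4: top cell = '.' → open
col 5: top cell = '.' → open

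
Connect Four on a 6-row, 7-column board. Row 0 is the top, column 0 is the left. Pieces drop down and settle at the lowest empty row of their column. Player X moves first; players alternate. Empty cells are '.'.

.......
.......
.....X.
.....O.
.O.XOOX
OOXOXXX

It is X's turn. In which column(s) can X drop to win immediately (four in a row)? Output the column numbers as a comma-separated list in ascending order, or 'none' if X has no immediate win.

col 0: drop X → no win
col 1: drop X → no win
col 2: drop X → no win
col 3: drop X → no win
col 4: drop X → WIN!
col 5: drop X → no win
col 6: drop X → no win

Answer: 4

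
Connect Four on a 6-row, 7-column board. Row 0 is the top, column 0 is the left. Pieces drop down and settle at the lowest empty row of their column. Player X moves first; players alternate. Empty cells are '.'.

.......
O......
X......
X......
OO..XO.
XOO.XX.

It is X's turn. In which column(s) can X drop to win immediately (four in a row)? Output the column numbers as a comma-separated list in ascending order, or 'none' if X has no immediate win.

Answer: none

Derivation:
col 0: drop X → no win
col 1: drop X → no win
col 2: drop X → no win
col 3: drop X → no win
col 4: drop X → no win
col 5: drop X → no win
col 6: drop X → no win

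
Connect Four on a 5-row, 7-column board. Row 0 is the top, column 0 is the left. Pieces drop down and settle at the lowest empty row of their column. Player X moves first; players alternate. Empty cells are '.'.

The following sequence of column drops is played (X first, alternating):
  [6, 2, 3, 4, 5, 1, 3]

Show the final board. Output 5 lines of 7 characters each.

Answer: .......
.......
.......
...X...
.OOXOXX

Derivation:
Move 1: X drops in col 6, lands at row 4
Move 2: O drops in col 2, lands at row 4
Move 3: X drops in col 3, lands at row 4
Move 4: O drops in col 4, lands at row 4
Move 5: X drops in col 5, lands at row 4
Move 6: O drops in col 1, lands at row 4
Move 7: X drops in col 3, lands at row 3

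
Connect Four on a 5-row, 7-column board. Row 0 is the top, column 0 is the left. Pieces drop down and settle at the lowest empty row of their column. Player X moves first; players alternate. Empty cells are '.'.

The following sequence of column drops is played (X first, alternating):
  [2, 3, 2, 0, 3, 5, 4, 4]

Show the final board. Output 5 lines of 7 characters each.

Answer: .......
.......
.......
..XXO..
O.XOXO.

Derivation:
Move 1: X drops in col 2, lands at row 4
Move 2: O drops in col 3, lands at row 4
Move 3: X drops in col 2, lands at row 3
Move 4: O drops in col 0, lands at row 4
Move 5: X drops in col 3, lands at row 3
Move 6: O drops in col 5, lands at row 4
Move 7: X drops in col 4, lands at row 4
Move 8: O drops in col 4, lands at row 3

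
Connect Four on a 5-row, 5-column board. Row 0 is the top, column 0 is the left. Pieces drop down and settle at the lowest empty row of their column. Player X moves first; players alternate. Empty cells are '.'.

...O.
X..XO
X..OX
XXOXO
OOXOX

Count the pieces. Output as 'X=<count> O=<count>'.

X=9 O=8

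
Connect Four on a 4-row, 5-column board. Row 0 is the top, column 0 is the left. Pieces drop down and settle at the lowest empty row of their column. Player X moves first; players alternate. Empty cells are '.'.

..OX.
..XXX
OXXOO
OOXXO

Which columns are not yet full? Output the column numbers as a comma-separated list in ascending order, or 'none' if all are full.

col 0: top cell = '.' → open
col 1: top cell = '.' → open
col 2: top cell = 'O' → FULL
col 3: top cell = 'X' → FULL
col 4: top cell = '.' → open

Answer: 0,1,4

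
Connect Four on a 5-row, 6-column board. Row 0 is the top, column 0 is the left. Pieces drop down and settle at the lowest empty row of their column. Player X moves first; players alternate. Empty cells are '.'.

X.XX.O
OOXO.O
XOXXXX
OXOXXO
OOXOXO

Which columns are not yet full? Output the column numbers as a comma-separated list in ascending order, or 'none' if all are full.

Answer: 1,4

Derivation:
col 0: top cell = 'X' → FULL
col 1: top cell = '.' → open
col 2: top cell = 'X' → FULL
col 3: top cell = 'X' → FULL
col 4: top cell = '.' → open
col 5: top cell = 'O' → FULL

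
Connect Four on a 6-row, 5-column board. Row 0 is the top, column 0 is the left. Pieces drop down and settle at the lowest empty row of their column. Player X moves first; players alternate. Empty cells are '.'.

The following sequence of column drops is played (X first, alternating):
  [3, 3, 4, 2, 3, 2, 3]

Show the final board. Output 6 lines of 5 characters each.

Answer: .....
.....
...X.
...X.
..OO.
..OXX

Derivation:
Move 1: X drops in col 3, lands at row 5
Move 2: O drops in col 3, lands at row 4
Move 3: X drops in col 4, lands at row 5
Move 4: O drops in col 2, lands at row 5
Move 5: X drops in col 3, lands at row 3
Move 6: O drops in col 2, lands at row 4
Move 7: X drops in col 3, lands at row 2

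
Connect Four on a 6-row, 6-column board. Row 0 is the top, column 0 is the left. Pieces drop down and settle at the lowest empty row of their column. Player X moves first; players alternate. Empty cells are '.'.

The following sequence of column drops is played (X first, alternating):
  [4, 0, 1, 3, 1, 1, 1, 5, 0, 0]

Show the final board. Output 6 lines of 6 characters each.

Answer: ......
......
.X....
OO....
XX....
OX.OXO

Derivation:
Move 1: X drops in col 4, lands at row 5
Move 2: O drops in col 0, lands at row 5
Move 3: X drops in col 1, lands at row 5
Move 4: O drops in col 3, lands at row 5
Move 5: X drops in col 1, lands at row 4
Move 6: O drops in col 1, lands at row 3
Move 7: X drops in col 1, lands at row 2
Move 8: O drops in col 5, lands at row 5
Move 9: X drops in col 0, lands at row 4
Move 10: O drops in col 0, lands at row 3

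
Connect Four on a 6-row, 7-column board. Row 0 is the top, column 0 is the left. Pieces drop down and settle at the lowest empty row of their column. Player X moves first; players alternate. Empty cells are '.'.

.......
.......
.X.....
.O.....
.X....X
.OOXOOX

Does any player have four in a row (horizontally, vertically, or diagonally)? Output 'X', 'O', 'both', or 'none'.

none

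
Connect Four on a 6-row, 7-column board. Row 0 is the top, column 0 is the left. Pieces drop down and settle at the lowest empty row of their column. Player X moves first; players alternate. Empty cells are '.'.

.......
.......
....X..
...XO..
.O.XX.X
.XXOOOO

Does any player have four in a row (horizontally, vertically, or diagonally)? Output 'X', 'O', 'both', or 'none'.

O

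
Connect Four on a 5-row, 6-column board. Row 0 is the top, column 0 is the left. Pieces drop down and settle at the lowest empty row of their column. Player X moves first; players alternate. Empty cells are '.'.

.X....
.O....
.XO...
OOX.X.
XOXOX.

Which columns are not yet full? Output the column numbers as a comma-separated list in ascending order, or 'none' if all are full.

Answer: 0,2,3,4,5

Derivation:
col 0: top cell = '.' → open
col 1: top cell = 'X' → FULL
col 2: top cell = '.' → open
col 3: top cell = '.' → open
col 4: top cell = '.' → open
col 5: top cell = '.' → open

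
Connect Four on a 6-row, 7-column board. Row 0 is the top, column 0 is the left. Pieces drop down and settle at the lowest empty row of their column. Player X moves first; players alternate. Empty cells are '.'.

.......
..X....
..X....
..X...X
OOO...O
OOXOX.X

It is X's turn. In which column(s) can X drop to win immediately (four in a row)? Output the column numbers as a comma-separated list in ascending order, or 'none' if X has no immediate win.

Answer: 2

Derivation:
col 0: drop X → no win
col 1: drop X → no win
col 2: drop X → WIN!
col 3: drop X → no win
col 4: drop X → no win
col 5: drop X → no win
col 6: drop X → no win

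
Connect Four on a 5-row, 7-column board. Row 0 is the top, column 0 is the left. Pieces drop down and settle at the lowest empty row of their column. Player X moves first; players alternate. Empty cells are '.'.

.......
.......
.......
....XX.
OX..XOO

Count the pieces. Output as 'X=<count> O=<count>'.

X=4 O=3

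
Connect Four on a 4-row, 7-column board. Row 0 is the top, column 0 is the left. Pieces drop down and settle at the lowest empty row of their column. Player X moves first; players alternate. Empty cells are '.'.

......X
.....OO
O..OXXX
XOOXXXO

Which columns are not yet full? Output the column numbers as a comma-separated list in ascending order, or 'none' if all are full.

Answer: 0,1,2,3,4,5

Derivation:
col 0: top cell = '.' → open
col 1: top cell = '.' → open
col 2: top cell = '.' → open
col 3: top cell = '.' → open
col 4: top cell = '.' → open
col 5: top cell = '.' → open
col 6: top cell = 'X' → FULL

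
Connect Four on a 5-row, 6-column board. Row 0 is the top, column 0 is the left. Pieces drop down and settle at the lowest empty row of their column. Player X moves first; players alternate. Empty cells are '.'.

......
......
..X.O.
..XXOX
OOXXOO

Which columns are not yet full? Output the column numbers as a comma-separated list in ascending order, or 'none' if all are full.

col 0: top cell = '.' → open
col 1: top cell = '.' → open
col 2: top cell = '.' → open
col 3: top cell = '.' → open
col 4: top cell = '.' → open
col 5: top cell = '.' → open

Answer: 0,1,2,3,4,5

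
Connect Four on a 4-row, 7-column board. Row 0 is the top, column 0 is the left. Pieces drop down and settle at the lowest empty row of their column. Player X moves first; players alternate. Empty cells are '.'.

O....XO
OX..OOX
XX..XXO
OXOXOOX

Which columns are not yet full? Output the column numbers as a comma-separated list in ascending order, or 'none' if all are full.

col 0: top cell = 'O' → FULL
col 1: top cell = '.' → open
col 2: top cell = '.' → open
col 3: top cell = '.' → open
col 4: top cell = '.' → open
col 5: top cell = 'X' → FULL
col 6: top cell = 'O' → FULL

Answer: 1,2,3,4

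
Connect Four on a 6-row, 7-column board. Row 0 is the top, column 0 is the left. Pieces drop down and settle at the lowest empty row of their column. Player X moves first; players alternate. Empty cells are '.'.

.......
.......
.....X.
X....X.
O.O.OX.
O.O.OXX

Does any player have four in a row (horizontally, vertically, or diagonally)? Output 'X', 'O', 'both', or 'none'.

X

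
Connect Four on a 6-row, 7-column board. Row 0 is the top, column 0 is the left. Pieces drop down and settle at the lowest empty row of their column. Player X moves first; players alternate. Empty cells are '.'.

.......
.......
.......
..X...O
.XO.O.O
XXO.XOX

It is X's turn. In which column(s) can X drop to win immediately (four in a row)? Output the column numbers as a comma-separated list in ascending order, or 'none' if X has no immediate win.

col 0: drop X → no win
col 1: drop X → no win
col 2: drop X → no win
col 3: drop X → no win
col 4: drop X → no win
col 5: drop X → no win
col 6: drop X → no win

Answer: none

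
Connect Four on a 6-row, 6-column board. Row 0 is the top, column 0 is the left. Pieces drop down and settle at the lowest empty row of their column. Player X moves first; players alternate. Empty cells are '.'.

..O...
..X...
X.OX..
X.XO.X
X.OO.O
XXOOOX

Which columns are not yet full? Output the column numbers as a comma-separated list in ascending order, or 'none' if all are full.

col 0: top cell = '.' → open
col 1: top cell = '.' → open
col 2: top cell = 'O' → FULL
col 3: top cell = '.' → open
col 4: top cell = '.' → open
col 5: top cell = '.' → open

Answer: 0,1,3,4,5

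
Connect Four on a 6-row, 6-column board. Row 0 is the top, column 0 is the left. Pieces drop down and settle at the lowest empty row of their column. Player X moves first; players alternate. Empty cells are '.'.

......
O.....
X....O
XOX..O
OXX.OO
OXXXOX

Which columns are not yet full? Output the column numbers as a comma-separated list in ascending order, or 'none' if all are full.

col 0: top cell = '.' → open
col 1: top cell = '.' → open
col 2: top cell = '.' → open
col 3: top cell = '.' → open
col 4: top cell = '.' → open
col 5: top cell = '.' → open

Answer: 0,1,2,3,4,5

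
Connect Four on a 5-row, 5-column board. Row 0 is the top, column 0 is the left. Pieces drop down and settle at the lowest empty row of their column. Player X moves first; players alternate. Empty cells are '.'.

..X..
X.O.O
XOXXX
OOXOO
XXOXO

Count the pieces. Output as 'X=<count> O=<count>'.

X=10 O=9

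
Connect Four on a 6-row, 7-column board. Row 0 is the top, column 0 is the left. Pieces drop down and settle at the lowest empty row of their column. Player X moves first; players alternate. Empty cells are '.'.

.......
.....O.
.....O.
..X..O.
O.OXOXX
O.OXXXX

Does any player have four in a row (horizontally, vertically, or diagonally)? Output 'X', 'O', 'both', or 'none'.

X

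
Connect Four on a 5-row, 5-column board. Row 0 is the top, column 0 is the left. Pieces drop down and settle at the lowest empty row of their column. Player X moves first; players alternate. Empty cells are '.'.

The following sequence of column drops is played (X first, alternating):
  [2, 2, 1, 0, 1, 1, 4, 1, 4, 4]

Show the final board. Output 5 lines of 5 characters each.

Move 1: X drops in col 2, lands at row 4
Move 2: O drops in col 2, lands at row 3
Move 3: X drops in col 1, lands at row 4
Move 4: O drops in col 0, lands at row 4
Move 5: X drops in col 1, lands at row 3
Move 6: O drops in col 1, lands at row 2
Move 7: X drops in col 4, lands at row 4
Move 8: O drops in col 1, lands at row 1
Move 9: X drops in col 4, lands at row 3
Move 10: O drops in col 4, lands at row 2

Answer: .....
.O...
.O..O
.XO.X
OXX.X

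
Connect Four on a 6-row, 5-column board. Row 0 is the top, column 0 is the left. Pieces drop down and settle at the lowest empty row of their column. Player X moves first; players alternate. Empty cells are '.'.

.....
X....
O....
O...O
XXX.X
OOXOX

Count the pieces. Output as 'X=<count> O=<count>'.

X=7 O=6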